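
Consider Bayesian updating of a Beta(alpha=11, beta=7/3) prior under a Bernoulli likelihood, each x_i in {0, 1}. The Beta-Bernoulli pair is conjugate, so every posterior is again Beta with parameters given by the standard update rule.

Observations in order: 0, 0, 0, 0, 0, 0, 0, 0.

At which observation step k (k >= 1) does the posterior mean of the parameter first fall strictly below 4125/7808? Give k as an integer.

k = 8

obs 1: x=0 → posterior Beta(11, 10/3)
obs 2: x=0 → posterior Beta(11, 13/3)
obs 3: x=0 → posterior Beta(11, 16/3)
obs 4: x=0 → posterior Beta(11, 19/3)
obs 5: x=0 → posterior Beta(11, 22/3)
obs 6: x=0 → posterior Beta(11, 25/3)
obs 7: x=0 → posterior Beta(11, 28/3)
obs 8: x=0 → posterior Beta(11, 31/3)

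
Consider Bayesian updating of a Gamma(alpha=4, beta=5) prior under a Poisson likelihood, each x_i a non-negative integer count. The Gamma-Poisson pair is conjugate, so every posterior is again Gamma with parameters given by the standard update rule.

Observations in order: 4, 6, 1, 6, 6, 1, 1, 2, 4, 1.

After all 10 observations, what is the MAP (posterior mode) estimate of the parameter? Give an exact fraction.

7/3

obs 1: x=4 → posterior Gamma(8, 6)
obs 2: x=6 → posterior Gamma(14, 7)
obs 3: x=1 → posterior Gamma(15, 8)
obs 4: x=6 → posterior Gamma(21, 9)
obs 5: x=6 → posterior Gamma(27, 10)
obs 6: x=1 → posterior Gamma(28, 11)
obs 7: x=1 → posterior Gamma(29, 12)
obs 8: x=2 → posterior Gamma(31, 13)
obs 9: x=4 → posterior Gamma(35, 14)
obs 10: x=1 → posterior Gamma(36, 15)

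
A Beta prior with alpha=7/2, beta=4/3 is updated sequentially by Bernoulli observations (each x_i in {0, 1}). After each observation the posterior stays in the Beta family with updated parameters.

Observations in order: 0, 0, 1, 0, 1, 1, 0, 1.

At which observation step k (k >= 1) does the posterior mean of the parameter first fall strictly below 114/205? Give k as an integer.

k = 2

obs 1: x=0 → posterior Beta(7/2, 7/3)
obs 2: x=0 → posterior Beta(7/2, 10/3)
obs 3: x=1 → posterior Beta(9/2, 10/3)
obs 4: x=0 → posterior Beta(9/2, 13/3)
obs 5: x=1 → posterior Beta(11/2, 13/3)
obs 6: x=1 → posterior Beta(13/2, 13/3)
obs 7: x=0 → posterior Beta(13/2, 16/3)
obs 8: x=1 → posterior Beta(15/2, 16/3)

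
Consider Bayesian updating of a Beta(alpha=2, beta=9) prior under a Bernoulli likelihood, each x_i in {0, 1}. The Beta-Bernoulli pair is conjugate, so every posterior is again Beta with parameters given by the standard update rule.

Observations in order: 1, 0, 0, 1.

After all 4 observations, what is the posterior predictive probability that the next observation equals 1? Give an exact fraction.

4/15

obs 1: x=1 → posterior Beta(3, 9)
obs 2: x=0 → posterior Beta(3, 10)
obs 3: x=0 → posterior Beta(3, 11)
obs 4: x=1 → posterior Beta(4, 11)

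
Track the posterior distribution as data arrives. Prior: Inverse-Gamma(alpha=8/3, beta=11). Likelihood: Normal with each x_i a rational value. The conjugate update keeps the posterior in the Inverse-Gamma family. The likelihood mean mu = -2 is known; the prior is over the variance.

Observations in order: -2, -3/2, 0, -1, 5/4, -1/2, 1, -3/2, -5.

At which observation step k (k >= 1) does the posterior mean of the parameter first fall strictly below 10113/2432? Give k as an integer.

k = 3

obs 1: x=-2 → posterior Inverse-Gamma(19/6, 11)
obs 2: x=-3/2 → posterior Inverse-Gamma(11/3, 89/8)
obs 3: x=0 → posterior Inverse-Gamma(25/6, 105/8)
obs 4: x=-1 → posterior Inverse-Gamma(14/3, 109/8)
obs 5: x=5/4 → posterior Inverse-Gamma(31/6, 605/32)
obs 6: x=-1/2 → posterior Inverse-Gamma(17/3, 641/32)
obs 7: x=1 → posterior Inverse-Gamma(37/6, 785/32)
obs 8: x=-3/2 → posterior Inverse-Gamma(20/3, 789/32)
obs 9: x=-5 → posterior Inverse-Gamma(43/6, 933/32)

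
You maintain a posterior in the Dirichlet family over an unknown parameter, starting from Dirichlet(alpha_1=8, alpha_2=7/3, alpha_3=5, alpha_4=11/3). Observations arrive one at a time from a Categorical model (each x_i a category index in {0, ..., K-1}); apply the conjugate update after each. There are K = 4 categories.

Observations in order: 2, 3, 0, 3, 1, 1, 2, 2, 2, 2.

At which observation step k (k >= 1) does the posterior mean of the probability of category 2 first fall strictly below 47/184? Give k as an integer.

obs 1: x=2 → posterior Dirichlet(8, 7/3, 6, 11/3)
obs 2: x=3 → posterior Dirichlet(8, 7/3, 6, 14/3)
obs 3: x=0 → posterior Dirichlet(9, 7/3, 6, 14/3)
obs 4: x=3 → posterior Dirichlet(9, 7/3, 6, 17/3)
obs 5: x=1 → posterior Dirichlet(9, 10/3, 6, 17/3)
obs 6: x=1 → posterior Dirichlet(9, 13/3, 6, 17/3)
obs 7: x=2 → posterior Dirichlet(9, 13/3, 7, 17/3)
obs 8: x=2 → posterior Dirichlet(9, 13/3, 8, 17/3)
obs 9: x=2 → posterior Dirichlet(9, 13/3, 9, 17/3)
obs 10: x=2 → posterior Dirichlet(9, 13/3, 10, 17/3)

k = 5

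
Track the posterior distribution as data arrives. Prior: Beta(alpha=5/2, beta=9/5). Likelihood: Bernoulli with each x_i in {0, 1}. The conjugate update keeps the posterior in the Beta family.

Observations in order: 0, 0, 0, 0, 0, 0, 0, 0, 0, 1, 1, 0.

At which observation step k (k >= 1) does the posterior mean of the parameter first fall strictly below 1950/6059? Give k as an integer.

k = 4

obs 1: x=0 → posterior Beta(5/2, 14/5)
obs 2: x=0 → posterior Beta(5/2, 19/5)
obs 3: x=0 → posterior Beta(5/2, 24/5)
obs 4: x=0 → posterior Beta(5/2, 29/5)
obs 5: x=0 → posterior Beta(5/2, 34/5)
obs 6: x=0 → posterior Beta(5/2, 39/5)
obs 7: x=0 → posterior Beta(5/2, 44/5)
obs 8: x=0 → posterior Beta(5/2, 49/5)
obs 9: x=0 → posterior Beta(5/2, 54/5)
obs 10: x=1 → posterior Beta(7/2, 54/5)
obs 11: x=1 → posterior Beta(9/2, 54/5)
obs 12: x=0 → posterior Beta(9/2, 59/5)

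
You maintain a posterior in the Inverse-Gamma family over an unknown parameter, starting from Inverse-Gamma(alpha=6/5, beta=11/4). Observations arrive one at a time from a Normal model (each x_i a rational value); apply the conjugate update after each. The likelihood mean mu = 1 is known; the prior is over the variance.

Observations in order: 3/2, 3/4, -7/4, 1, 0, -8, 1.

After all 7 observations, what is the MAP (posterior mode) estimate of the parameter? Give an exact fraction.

3815/456

obs 1: x=3/2 → posterior Inverse-Gamma(17/10, 23/8)
obs 2: x=3/4 → posterior Inverse-Gamma(11/5, 93/32)
obs 3: x=-7/4 → posterior Inverse-Gamma(27/10, 107/16)
obs 4: x=1 → posterior Inverse-Gamma(16/5, 107/16)
obs 5: x=0 → posterior Inverse-Gamma(37/10, 115/16)
obs 6: x=-8 → posterior Inverse-Gamma(21/5, 763/16)
obs 7: x=1 → posterior Inverse-Gamma(47/10, 763/16)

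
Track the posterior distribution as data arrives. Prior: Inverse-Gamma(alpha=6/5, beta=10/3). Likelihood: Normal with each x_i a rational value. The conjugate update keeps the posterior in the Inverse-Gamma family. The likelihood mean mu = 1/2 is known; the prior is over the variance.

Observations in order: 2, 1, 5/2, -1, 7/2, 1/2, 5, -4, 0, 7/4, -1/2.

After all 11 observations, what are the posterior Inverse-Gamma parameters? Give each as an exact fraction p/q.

alpha=67/10, beta=3251/96

obs 1: x=2 → posterior Inverse-Gamma(17/10, 107/24)
obs 2: x=1 → posterior Inverse-Gamma(11/5, 55/12)
obs 3: x=5/2 → posterior Inverse-Gamma(27/10, 79/12)
obs 4: x=-1 → posterior Inverse-Gamma(16/5, 185/24)
obs 5: x=7/2 → posterior Inverse-Gamma(37/10, 293/24)
obs 6: x=1/2 → posterior Inverse-Gamma(21/5, 293/24)
obs 7: x=5 → posterior Inverse-Gamma(47/10, 67/3)
obs 8: x=-4 → posterior Inverse-Gamma(26/5, 779/24)
obs 9: x=0 → posterior Inverse-Gamma(57/10, 391/12)
obs 10: x=7/4 → posterior Inverse-Gamma(31/5, 3203/96)
obs 11: x=-1/2 → posterior Inverse-Gamma(67/10, 3251/96)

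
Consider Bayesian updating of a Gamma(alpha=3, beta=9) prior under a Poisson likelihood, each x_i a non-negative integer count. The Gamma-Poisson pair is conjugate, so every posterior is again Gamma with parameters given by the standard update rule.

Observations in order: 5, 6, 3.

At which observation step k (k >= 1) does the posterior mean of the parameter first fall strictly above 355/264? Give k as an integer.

obs 1: x=5 → posterior Gamma(8, 10)
obs 2: x=6 → posterior Gamma(14, 11)
obs 3: x=3 → posterior Gamma(17, 12)

k = 3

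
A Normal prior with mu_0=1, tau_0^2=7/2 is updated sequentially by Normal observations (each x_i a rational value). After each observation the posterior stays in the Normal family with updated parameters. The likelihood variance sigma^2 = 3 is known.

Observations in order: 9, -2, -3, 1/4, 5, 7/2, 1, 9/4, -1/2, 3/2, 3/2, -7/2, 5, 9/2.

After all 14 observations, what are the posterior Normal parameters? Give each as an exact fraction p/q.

mu_0=355/208, tau_0^2=21/104

obs 1: x=9 → posterior Normal(69/13, 21/13)
obs 2: x=-2 → posterior Normal(11/4, 21/20)
obs 3: x=-3 → posterior Normal(34/27, 7/9)
obs 4: x=1/4 → posterior Normal(143/136, 21/34)
obs 5: x=5 → posterior Normal(283/164, 21/41)
obs 6: x=7/2 → posterior Normal(127/64, 7/16)
obs 7: x=1 → posterior Normal(409/220, 21/55)
obs 8: x=9/4 → posterior Normal(59/31, 21/62)
obs 9: x=-1/2 → posterior Normal(229/138, 7/23)
obs 10: x=3/2 → posterior Normal(125/76, 21/76)
obs 11: x=3/2 → posterior Normal(271/166, 21/83)
obs 12: x=-7/2 → posterior Normal(37/30, 7/30)
obs 13: x=5 → posterior Normal(146/97, 21/97)
obs 14: x=9/2 → posterior Normal(355/208, 21/104)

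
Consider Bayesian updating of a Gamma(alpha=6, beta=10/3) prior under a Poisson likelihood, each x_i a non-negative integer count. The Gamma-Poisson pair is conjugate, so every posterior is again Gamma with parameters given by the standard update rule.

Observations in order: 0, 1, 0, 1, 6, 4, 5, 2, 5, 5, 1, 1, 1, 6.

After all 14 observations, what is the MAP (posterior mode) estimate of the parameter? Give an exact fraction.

obs 1: x=0 → posterior Gamma(6, 13/3)
obs 2: x=1 → posterior Gamma(7, 16/3)
obs 3: x=0 → posterior Gamma(7, 19/3)
obs 4: x=1 → posterior Gamma(8, 22/3)
obs 5: x=6 → posterior Gamma(14, 25/3)
obs 6: x=4 → posterior Gamma(18, 28/3)
obs 7: x=5 → posterior Gamma(23, 31/3)
obs 8: x=2 → posterior Gamma(25, 34/3)
obs 9: x=5 → posterior Gamma(30, 37/3)
obs 10: x=5 → posterior Gamma(35, 40/3)
obs 11: x=1 → posterior Gamma(36, 43/3)
obs 12: x=1 → posterior Gamma(37, 46/3)
obs 13: x=1 → posterior Gamma(38, 49/3)
obs 14: x=6 → posterior Gamma(44, 52/3)

129/52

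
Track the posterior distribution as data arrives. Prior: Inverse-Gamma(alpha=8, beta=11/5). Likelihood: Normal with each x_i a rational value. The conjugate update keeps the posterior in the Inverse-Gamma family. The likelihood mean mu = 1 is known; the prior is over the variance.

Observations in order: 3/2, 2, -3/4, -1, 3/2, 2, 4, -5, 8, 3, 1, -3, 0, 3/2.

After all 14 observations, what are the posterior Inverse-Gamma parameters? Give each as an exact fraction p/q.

alpha=15, beta=10337/160

obs 1: x=3/2 → posterior Inverse-Gamma(17/2, 93/40)
obs 2: x=2 → posterior Inverse-Gamma(9, 113/40)
obs 3: x=-3/4 → posterior Inverse-Gamma(19/2, 697/160)
obs 4: x=-1 → posterior Inverse-Gamma(10, 1017/160)
obs 5: x=3/2 → posterior Inverse-Gamma(21/2, 1037/160)
obs 6: x=2 → posterior Inverse-Gamma(11, 1117/160)
obs 7: x=4 → posterior Inverse-Gamma(23/2, 1837/160)
obs 8: x=-5 → posterior Inverse-Gamma(12, 4717/160)
obs 9: x=8 → posterior Inverse-Gamma(25/2, 8637/160)
obs 10: x=3 → posterior Inverse-Gamma(13, 8957/160)
obs 11: x=1 → posterior Inverse-Gamma(27/2, 8957/160)
obs 12: x=-3 → posterior Inverse-Gamma(14, 10237/160)
obs 13: x=0 → posterior Inverse-Gamma(29/2, 10317/160)
obs 14: x=3/2 → posterior Inverse-Gamma(15, 10337/160)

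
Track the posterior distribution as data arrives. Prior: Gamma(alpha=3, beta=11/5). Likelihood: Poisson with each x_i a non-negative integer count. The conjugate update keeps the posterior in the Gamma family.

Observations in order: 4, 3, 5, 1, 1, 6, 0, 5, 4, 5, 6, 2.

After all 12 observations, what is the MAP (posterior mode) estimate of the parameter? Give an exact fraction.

220/71

obs 1: x=4 → posterior Gamma(7, 16/5)
obs 2: x=3 → posterior Gamma(10, 21/5)
obs 3: x=5 → posterior Gamma(15, 26/5)
obs 4: x=1 → posterior Gamma(16, 31/5)
obs 5: x=1 → posterior Gamma(17, 36/5)
obs 6: x=6 → posterior Gamma(23, 41/5)
obs 7: x=0 → posterior Gamma(23, 46/5)
obs 8: x=5 → posterior Gamma(28, 51/5)
obs 9: x=4 → posterior Gamma(32, 56/5)
obs 10: x=5 → posterior Gamma(37, 61/5)
obs 11: x=6 → posterior Gamma(43, 66/5)
obs 12: x=2 → posterior Gamma(45, 71/5)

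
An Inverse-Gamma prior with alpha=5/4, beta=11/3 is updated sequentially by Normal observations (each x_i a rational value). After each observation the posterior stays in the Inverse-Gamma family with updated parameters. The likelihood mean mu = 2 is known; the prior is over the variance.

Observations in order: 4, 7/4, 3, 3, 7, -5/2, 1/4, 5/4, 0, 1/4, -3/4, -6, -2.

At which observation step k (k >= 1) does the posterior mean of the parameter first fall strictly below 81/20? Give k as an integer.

obs 1: x=4 → posterior Inverse-Gamma(7/4, 17/3)
obs 2: x=7/4 → posterior Inverse-Gamma(9/4, 547/96)
obs 3: x=3 → posterior Inverse-Gamma(11/4, 595/96)
obs 4: x=3 → posterior Inverse-Gamma(13/4, 643/96)
obs 5: x=7 → posterior Inverse-Gamma(15/4, 1843/96)
obs 6: x=-5/2 → posterior Inverse-Gamma(17/4, 2815/96)
obs 7: x=1/4 → posterior Inverse-Gamma(19/4, 1481/48)
obs 8: x=5/4 → posterior Inverse-Gamma(21/4, 2989/96)
obs 9: x=0 → posterior Inverse-Gamma(23/4, 3181/96)
obs 10: x=1/4 → posterior Inverse-Gamma(25/4, 104/3)
obs 11: x=-3/4 → posterior Inverse-Gamma(27/4, 3691/96)
obs 12: x=-6 → posterior Inverse-Gamma(29/4, 6763/96)
obs 13: x=-2 → posterior Inverse-Gamma(31/4, 7531/96)

k = 3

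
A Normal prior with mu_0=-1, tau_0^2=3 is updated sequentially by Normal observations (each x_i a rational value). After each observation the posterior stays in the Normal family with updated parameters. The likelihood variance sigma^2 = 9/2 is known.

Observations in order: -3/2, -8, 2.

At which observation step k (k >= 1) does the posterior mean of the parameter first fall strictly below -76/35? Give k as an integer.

obs 1: x=-3/2 → posterior Normal(-6/5, 9/5)
obs 2: x=-8 → posterior Normal(-22/7, 9/7)
obs 3: x=2 → posterior Normal(-2, 1)

k = 2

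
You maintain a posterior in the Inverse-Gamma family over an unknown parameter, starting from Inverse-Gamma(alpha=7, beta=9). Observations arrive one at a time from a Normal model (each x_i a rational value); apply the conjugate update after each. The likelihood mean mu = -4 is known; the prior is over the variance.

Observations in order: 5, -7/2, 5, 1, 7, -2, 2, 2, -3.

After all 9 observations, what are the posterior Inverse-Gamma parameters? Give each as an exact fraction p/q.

obs 1: x=5 → posterior Inverse-Gamma(15/2, 99/2)
obs 2: x=-7/2 → posterior Inverse-Gamma(8, 397/8)
obs 3: x=5 → posterior Inverse-Gamma(17/2, 721/8)
obs 4: x=1 → posterior Inverse-Gamma(9, 821/8)
obs 5: x=7 → posterior Inverse-Gamma(19/2, 1305/8)
obs 6: x=-2 → posterior Inverse-Gamma(10, 1321/8)
obs 7: x=2 → posterior Inverse-Gamma(21/2, 1465/8)
obs 8: x=2 → posterior Inverse-Gamma(11, 1609/8)
obs 9: x=-3 → posterior Inverse-Gamma(23/2, 1613/8)

alpha=23/2, beta=1613/8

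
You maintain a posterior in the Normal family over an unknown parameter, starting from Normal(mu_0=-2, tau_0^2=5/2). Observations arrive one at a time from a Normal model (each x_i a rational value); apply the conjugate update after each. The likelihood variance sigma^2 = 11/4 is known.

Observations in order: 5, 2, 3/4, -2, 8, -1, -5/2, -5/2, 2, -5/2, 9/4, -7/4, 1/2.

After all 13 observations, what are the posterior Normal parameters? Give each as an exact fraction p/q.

obs 1: x=5 → posterior Normal(4/3, 55/42)
obs 2: x=2 → posterior Normal(48/31, 55/62)
obs 3: x=3/4 → posterior Normal(111/82, 55/82)
obs 4: x=-2 → posterior Normal(71/102, 55/102)
obs 5: x=8 → posterior Normal(231/122, 55/122)
obs 6: x=-1 → posterior Normal(211/142, 55/142)
obs 7: x=-5/2 → posterior Normal(161/162, 55/162)
obs 8: x=-5/2 → posterior Normal(111/182, 55/182)
obs 9: x=2 → posterior Normal(151/202, 55/202)
obs 10: x=-5/2 → posterior Normal(101/222, 55/222)
obs 11: x=9/4 → posterior Normal(73/121, 5/22)
obs 12: x=-7/4 → posterior Normal(111/262, 55/262)
obs 13: x=1/2 → posterior Normal(121/282, 55/282)

mu_0=121/282, tau_0^2=55/282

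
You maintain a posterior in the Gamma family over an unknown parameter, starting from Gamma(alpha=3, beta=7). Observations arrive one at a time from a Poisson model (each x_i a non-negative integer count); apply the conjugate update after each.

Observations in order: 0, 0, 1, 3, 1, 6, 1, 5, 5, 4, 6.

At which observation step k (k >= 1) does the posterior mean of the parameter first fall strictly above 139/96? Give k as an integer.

obs 1: x=0 → posterior Gamma(3, 8)
obs 2: x=0 → posterior Gamma(3, 9)
obs 3: x=1 → posterior Gamma(4, 10)
obs 4: x=3 → posterior Gamma(7, 11)
obs 5: x=1 → posterior Gamma(8, 12)
obs 6: x=6 → posterior Gamma(14, 13)
obs 7: x=1 → posterior Gamma(15, 14)
obs 8: x=5 → posterior Gamma(20, 15)
obs 9: x=5 → posterior Gamma(25, 16)
obs 10: x=4 → posterior Gamma(29, 17)
obs 11: x=6 → posterior Gamma(35, 18)

k = 9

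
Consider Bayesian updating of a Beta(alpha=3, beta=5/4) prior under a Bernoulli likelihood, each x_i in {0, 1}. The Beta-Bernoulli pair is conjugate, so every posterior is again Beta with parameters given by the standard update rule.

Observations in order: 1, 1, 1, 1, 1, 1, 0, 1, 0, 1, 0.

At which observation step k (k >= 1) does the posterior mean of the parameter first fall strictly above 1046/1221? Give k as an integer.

k = 5

obs 1: x=1 → posterior Beta(4, 5/4)
obs 2: x=1 → posterior Beta(5, 5/4)
obs 3: x=1 → posterior Beta(6, 5/4)
obs 4: x=1 → posterior Beta(7, 5/4)
obs 5: x=1 → posterior Beta(8, 5/4)
obs 6: x=1 → posterior Beta(9, 5/4)
obs 7: x=0 → posterior Beta(9, 9/4)
obs 8: x=1 → posterior Beta(10, 9/4)
obs 9: x=0 → posterior Beta(10, 13/4)
obs 10: x=1 → posterior Beta(11, 13/4)
obs 11: x=0 → posterior Beta(11, 17/4)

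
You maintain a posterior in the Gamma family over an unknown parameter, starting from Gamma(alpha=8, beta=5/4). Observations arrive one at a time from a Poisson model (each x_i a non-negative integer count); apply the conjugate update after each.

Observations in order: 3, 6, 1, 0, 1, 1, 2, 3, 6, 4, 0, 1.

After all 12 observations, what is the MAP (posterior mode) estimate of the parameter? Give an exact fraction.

140/53

obs 1: x=3 → posterior Gamma(11, 9/4)
obs 2: x=6 → posterior Gamma(17, 13/4)
obs 3: x=1 → posterior Gamma(18, 17/4)
obs 4: x=0 → posterior Gamma(18, 21/4)
obs 5: x=1 → posterior Gamma(19, 25/4)
obs 6: x=1 → posterior Gamma(20, 29/4)
obs 7: x=2 → posterior Gamma(22, 33/4)
obs 8: x=3 → posterior Gamma(25, 37/4)
obs 9: x=6 → posterior Gamma(31, 41/4)
obs 10: x=4 → posterior Gamma(35, 45/4)
obs 11: x=0 → posterior Gamma(35, 49/4)
obs 12: x=1 → posterior Gamma(36, 53/4)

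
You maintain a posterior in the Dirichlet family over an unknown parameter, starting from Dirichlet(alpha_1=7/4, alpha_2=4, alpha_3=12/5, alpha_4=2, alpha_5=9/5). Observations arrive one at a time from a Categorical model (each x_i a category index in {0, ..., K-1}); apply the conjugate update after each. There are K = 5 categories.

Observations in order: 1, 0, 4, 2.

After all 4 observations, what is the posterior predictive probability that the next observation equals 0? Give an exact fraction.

5/29

obs 1: x=1 → posterior Dirichlet(7/4, 5, 12/5, 2, 9/5)
obs 2: x=0 → posterior Dirichlet(11/4, 5, 12/5, 2, 9/5)
obs 3: x=4 → posterior Dirichlet(11/4, 5, 12/5, 2, 14/5)
obs 4: x=2 → posterior Dirichlet(11/4, 5, 17/5, 2, 14/5)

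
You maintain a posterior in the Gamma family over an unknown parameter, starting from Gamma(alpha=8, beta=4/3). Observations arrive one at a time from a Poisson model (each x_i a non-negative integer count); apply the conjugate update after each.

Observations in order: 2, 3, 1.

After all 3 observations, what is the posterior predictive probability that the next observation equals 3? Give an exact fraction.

obs 1: x=2 → posterior Gamma(10, 7/3)
obs 2: x=3 → posterior Gamma(13, 10/3)
obs 3: x=1 → posterior Gamma(14, 13/3)

3720820684485828105/18446744073709551616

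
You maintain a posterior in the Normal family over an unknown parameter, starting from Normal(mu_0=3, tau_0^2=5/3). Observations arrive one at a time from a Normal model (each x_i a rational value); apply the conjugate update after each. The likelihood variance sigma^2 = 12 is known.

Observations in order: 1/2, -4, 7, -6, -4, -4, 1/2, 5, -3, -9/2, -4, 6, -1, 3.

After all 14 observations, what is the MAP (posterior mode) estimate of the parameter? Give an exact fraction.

131/212

obs 1: x=1/2 → posterior Normal(221/82, 60/41)
obs 2: x=-4 → posterior Normal(181/92, 30/23)
obs 3: x=7 → posterior Normal(251/102, 20/17)
obs 4: x=-6 → posterior Normal(191/112, 15/14)
obs 5: x=-4 → posterior Normal(151/122, 60/61)
obs 6: x=-4 → posterior Normal(37/44, 10/11)
obs 7: x=1/2 → posterior Normal(58/71, 60/71)
obs 8: x=5 → posterior Normal(83/76, 15/19)
obs 9: x=-3 → posterior Normal(68/81, 20/27)
obs 10: x=-9/2 → posterior Normal(91/172, 30/43)
obs 11: x=-4 → posterior Normal(51/182, 60/91)
obs 12: x=6 → posterior Normal(37/64, 5/8)
obs 13: x=-1 → posterior Normal(1/2, 60/101)
obs 14: x=3 → posterior Normal(131/212, 30/53)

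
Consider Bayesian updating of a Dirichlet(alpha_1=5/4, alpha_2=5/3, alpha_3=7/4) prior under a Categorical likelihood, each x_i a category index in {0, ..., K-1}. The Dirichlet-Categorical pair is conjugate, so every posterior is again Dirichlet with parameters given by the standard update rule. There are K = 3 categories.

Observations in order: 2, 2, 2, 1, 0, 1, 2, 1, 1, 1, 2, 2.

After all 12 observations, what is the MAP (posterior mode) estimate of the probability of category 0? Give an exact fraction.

obs 1: x=2 → posterior Dirichlet(5/4, 5/3, 11/4)
obs 2: x=2 → posterior Dirichlet(5/4, 5/3, 15/4)
obs 3: x=2 → posterior Dirichlet(5/4, 5/3, 19/4)
obs 4: x=1 → posterior Dirichlet(5/4, 8/3, 19/4)
obs 5: x=0 → posterior Dirichlet(9/4, 8/3, 19/4)
obs 6: x=1 → posterior Dirichlet(9/4, 11/3, 19/4)
obs 7: x=2 → posterior Dirichlet(9/4, 11/3, 23/4)
obs 8: x=1 → posterior Dirichlet(9/4, 14/3, 23/4)
obs 9: x=1 → posterior Dirichlet(9/4, 17/3, 23/4)
obs 10: x=1 → posterior Dirichlet(9/4, 20/3, 23/4)
obs 11: x=2 → posterior Dirichlet(9/4, 20/3, 27/4)
obs 12: x=2 → posterior Dirichlet(9/4, 20/3, 31/4)

15/164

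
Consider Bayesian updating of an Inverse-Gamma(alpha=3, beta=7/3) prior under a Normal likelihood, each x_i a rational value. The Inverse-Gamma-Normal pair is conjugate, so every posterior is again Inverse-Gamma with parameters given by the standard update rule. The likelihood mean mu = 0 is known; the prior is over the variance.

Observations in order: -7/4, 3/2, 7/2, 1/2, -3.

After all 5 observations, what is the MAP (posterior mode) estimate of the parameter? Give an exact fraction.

obs 1: x=-7/4 → posterior Inverse-Gamma(7/2, 371/96)
obs 2: x=3/2 → posterior Inverse-Gamma(4, 479/96)
obs 3: x=7/2 → posterior Inverse-Gamma(9/2, 1067/96)
obs 4: x=1/2 → posterior Inverse-Gamma(5, 1079/96)
obs 5: x=-3 → posterior Inverse-Gamma(11/2, 1511/96)

1511/624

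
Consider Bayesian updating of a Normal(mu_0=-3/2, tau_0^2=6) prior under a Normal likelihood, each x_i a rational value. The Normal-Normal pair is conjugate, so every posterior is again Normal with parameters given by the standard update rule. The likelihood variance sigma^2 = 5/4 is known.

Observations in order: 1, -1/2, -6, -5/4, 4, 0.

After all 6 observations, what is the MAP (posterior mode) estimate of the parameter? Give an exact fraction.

-147/298

obs 1: x=1 → posterior Normal(33/58, 30/29)
obs 2: x=-1/2 → posterior Normal(9/106, 30/53)
obs 3: x=-6 → posterior Normal(-279/154, 30/77)
obs 4: x=-5/4 → posterior Normal(-339/202, 30/101)
obs 5: x=4 → posterior Normal(-147/250, 6/25)
obs 6: x=0 → posterior Normal(-147/298, 30/149)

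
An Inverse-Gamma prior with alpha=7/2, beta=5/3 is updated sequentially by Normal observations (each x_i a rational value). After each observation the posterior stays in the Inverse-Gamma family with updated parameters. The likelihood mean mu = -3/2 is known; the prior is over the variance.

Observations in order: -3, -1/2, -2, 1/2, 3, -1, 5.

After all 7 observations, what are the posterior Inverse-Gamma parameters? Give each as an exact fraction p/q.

alpha=7, beta=883/24

obs 1: x=-3 → posterior Inverse-Gamma(4, 67/24)
obs 2: x=-1/2 → posterior Inverse-Gamma(9/2, 79/24)
obs 3: x=-2 → posterior Inverse-Gamma(5, 41/12)
obs 4: x=1/2 → posterior Inverse-Gamma(11/2, 65/12)
obs 5: x=3 → posterior Inverse-Gamma(6, 373/24)
obs 6: x=-1 → posterior Inverse-Gamma(13/2, 47/3)
obs 7: x=5 → posterior Inverse-Gamma(7, 883/24)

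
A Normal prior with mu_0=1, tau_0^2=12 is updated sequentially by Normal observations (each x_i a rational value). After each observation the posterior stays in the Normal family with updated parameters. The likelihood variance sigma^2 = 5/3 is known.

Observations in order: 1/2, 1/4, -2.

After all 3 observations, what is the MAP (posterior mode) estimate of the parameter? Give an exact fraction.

obs 1: x=1/2 → posterior Normal(23/41, 60/41)
obs 2: x=1/4 → posterior Normal(32/77, 60/77)
obs 3: x=-2 → posterior Normal(-40/113, 60/113)

-40/113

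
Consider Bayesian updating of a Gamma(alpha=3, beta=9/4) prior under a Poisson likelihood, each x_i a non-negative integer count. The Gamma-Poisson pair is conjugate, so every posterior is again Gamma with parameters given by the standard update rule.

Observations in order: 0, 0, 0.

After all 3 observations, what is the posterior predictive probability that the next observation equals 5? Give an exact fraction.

obs 1: x=0 → posterior Gamma(3, 13/4)
obs 2: x=0 → posterior Gamma(3, 17/4)
obs 3: x=0 → posterior Gamma(3, 21/4)

199148544/152587890625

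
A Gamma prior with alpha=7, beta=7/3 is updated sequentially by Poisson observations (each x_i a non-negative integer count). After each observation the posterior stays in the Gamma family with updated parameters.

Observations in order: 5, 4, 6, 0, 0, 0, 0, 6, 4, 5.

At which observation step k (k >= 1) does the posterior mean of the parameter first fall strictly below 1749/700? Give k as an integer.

obs 1: x=5 → posterior Gamma(12, 10/3)
obs 2: x=4 → posterior Gamma(16, 13/3)
obs 3: x=6 → posterior Gamma(22, 16/3)
obs 4: x=0 → posterior Gamma(22, 19/3)
obs 5: x=0 → posterior Gamma(22, 22/3)
obs 6: x=0 → posterior Gamma(22, 25/3)
obs 7: x=0 → posterior Gamma(22, 28/3)
obs 8: x=6 → posterior Gamma(28, 31/3)
obs 9: x=4 → posterior Gamma(32, 34/3)
obs 10: x=5 → posterior Gamma(37, 37/3)

k = 7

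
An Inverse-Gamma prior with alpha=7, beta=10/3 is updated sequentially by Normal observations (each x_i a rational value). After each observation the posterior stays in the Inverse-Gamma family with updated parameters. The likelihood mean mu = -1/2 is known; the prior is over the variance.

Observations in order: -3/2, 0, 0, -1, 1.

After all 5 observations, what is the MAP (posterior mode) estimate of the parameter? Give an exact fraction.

32/63

obs 1: x=-3/2 → posterior Inverse-Gamma(15/2, 23/6)
obs 2: x=0 → posterior Inverse-Gamma(8, 95/24)
obs 3: x=0 → posterior Inverse-Gamma(17/2, 49/12)
obs 4: x=-1 → posterior Inverse-Gamma(9, 101/24)
obs 5: x=1 → posterior Inverse-Gamma(19/2, 16/3)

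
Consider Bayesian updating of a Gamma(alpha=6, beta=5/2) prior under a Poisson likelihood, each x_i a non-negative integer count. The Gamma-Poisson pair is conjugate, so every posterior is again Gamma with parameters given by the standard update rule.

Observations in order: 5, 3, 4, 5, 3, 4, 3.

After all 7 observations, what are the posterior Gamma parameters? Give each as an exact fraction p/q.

alpha=33, beta=19/2

obs 1: x=5 → posterior Gamma(11, 7/2)
obs 2: x=3 → posterior Gamma(14, 9/2)
obs 3: x=4 → posterior Gamma(18, 11/2)
obs 4: x=5 → posterior Gamma(23, 13/2)
obs 5: x=3 → posterior Gamma(26, 15/2)
obs 6: x=4 → posterior Gamma(30, 17/2)
obs 7: x=3 → posterior Gamma(33, 19/2)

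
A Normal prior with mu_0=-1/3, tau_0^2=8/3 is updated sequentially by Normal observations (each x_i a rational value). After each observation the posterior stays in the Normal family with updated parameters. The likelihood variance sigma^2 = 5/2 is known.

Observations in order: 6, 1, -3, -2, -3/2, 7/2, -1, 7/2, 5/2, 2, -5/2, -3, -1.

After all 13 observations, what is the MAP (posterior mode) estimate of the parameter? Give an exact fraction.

67/223

obs 1: x=6 → posterior Normal(91/31, 40/31)
obs 2: x=1 → posterior Normal(107/47, 40/47)
obs 3: x=-3 → posterior Normal(59/63, 40/63)
obs 4: x=-2 → posterior Normal(27/79, 40/79)
obs 5: x=-3/2 → posterior Normal(3/95, 8/19)
obs 6: x=7/2 → posterior Normal(59/111, 40/111)
obs 7: x=-1 → posterior Normal(43/127, 40/127)
obs 8: x=7/2 → posterior Normal(9/13, 40/143)
obs 9: x=5/2 → posterior Normal(139/159, 40/159)
obs 10: x=2 → posterior Normal(171/175, 8/35)
obs 11: x=-5/2 → posterior Normal(131/191, 40/191)
obs 12: x=-3 → posterior Normal(83/207, 40/207)
obs 13: x=-1 → posterior Normal(67/223, 40/223)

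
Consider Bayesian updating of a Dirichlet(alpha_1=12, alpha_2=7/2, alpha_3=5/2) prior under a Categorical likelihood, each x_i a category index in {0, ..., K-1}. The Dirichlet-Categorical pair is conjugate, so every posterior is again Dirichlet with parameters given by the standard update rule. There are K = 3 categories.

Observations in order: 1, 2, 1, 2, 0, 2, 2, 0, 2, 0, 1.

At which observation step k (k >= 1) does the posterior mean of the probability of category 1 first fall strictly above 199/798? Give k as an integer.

k = 3

obs 1: x=1 → posterior Dirichlet(12, 9/2, 5/2)
obs 2: x=2 → posterior Dirichlet(12, 9/2, 7/2)
obs 3: x=1 → posterior Dirichlet(12, 11/2, 7/2)
obs 4: x=2 → posterior Dirichlet(12, 11/2, 9/2)
obs 5: x=0 → posterior Dirichlet(13, 11/2, 9/2)
obs 6: x=2 → posterior Dirichlet(13, 11/2, 11/2)
obs 7: x=2 → posterior Dirichlet(13, 11/2, 13/2)
obs 8: x=0 → posterior Dirichlet(14, 11/2, 13/2)
obs 9: x=2 → posterior Dirichlet(14, 11/2, 15/2)
obs 10: x=0 → posterior Dirichlet(15, 11/2, 15/2)
obs 11: x=1 → posterior Dirichlet(15, 13/2, 15/2)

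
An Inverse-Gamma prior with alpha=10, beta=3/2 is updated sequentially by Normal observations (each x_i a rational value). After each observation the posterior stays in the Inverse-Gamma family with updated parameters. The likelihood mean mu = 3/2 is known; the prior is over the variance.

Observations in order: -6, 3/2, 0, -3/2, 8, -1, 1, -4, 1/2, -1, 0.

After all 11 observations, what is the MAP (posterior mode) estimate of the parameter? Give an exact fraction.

53/11

obs 1: x=-6 → posterior Inverse-Gamma(21/2, 237/8)
obs 2: x=3/2 → posterior Inverse-Gamma(11, 237/8)
obs 3: x=0 → posterior Inverse-Gamma(23/2, 123/4)
obs 4: x=-3/2 → posterior Inverse-Gamma(12, 141/4)
obs 5: x=8 → posterior Inverse-Gamma(25/2, 451/8)
obs 6: x=-1 → posterior Inverse-Gamma(13, 119/2)
obs 7: x=1 → posterior Inverse-Gamma(27/2, 477/8)
obs 8: x=-4 → posterior Inverse-Gamma(14, 299/4)
obs 9: x=1/2 → posterior Inverse-Gamma(29/2, 301/4)
obs 10: x=-1 → posterior Inverse-Gamma(15, 627/8)
obs 11: x=0 → posterior Inverse-Gamma(31/2, 159/2)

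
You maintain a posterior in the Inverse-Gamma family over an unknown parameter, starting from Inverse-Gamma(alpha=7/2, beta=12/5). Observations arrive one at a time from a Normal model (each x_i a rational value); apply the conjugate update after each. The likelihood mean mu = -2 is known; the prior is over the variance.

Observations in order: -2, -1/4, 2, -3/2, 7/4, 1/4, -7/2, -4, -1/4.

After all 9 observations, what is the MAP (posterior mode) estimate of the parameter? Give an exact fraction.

1051/360

obs 1: x=-2 → posterior Inverse-Gamma(4, 12/5)
obs 2: x=-1/4 → posterior Inverse-Gamma(9/2, 629/160)
obs 3: x=2 → posterior Inverse-Gamma(5, 1909/160)
obs 4: x=-3/2 → posterior Inverse-Gamma(11/2, 1929/160)
obs 5: x=7/4 → posterior Inverse-Gamma(6, 1527/80)
obs 6: x=1/4 → posterior Inverse-Gamma(13/2, 3459/160)
obs 7: x=-7/2 → posterior Inverse-Gamma(7, 3639/160)
obs 8: x=-4 → posterior Inverse-Gamma(15/2, 3959/160)
obs 9: x=-1/4 → posterior Inverse-Gamma(8, 1051/40)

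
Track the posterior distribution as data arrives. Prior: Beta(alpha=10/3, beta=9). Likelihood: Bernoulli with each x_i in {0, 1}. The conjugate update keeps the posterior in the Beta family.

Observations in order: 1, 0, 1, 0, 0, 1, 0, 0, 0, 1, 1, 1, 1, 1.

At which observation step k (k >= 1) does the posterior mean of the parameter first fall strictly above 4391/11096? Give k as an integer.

obs 1: x=1 → posterior Beta(13/3, 9)
obs 2: x=0 → posterior Beta(13/3, 10)
obs 3: x=1 → posterior Beta(16/3, 10)
obs 4: x=0 → posterior Beta(16/3, 11)
obs 5: x=0 → posterior Beta(16/3, 12)
obs 6: x=1 → posterior Beta(19/3, 12)
obs 7: x=0 → posterior Beta(19/3, 13)
obs 8: x=0 → posterior Beta(19/3, 14)
obs 9: x=0 → posterior Beta(19/3, 15)
obs 10: x=1 → posterior Beta(22/3, 15)
obs 11: x=1 → posterior Beta(25/3, 15)
obs 12: x=1 → posterior Beta(28/3, 15)
obs 13: x=1 → posterior Beta(31/3, 15)
obs 14: x=1 → posterior Beta(34/3, 15)

k = 13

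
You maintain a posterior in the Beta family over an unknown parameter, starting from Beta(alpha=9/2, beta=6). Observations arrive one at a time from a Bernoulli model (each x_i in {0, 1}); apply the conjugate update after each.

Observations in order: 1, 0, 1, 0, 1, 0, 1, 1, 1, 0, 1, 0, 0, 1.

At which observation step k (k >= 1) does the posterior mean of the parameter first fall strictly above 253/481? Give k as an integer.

obs 1: x=1 → posterior Beta(11/2, 6)
obs 2: x=0 → posterior Beta(11/2, 7)
obs 3: x=1 → posterior Beta(13/2, 7)
obs 4: x=0 → posterior Beta(13/2, 8)
obs 5: x=1 → posterior Beta(15/2, 8)
obs 6: x=0 → posterior Beta(15/2, 9)
obs 7: x=1 → posterior Beta(17/2, 9)
obs 8: x=1 → posterior Beta(19/2, 9)
obs 9: x=1 → posterior Beta(21/2, 9)
obs 10: x=0 → posterior Beta(21/2, 10)
obs 11: x=1 → posterior Beta(23/2, 10)
obs 12: x=0 → posterior Beta(23/2, 11)
obs 13: x=0 → posterior Beta(23/2, 12)
obs 14: x=1 → posterior Beta(25/2, 12)

k = 9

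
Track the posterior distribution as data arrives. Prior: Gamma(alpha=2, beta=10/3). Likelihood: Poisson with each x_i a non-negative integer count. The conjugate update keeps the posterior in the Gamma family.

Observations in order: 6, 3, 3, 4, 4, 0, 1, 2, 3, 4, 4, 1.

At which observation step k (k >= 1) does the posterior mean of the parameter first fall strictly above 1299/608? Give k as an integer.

k = 3

obs 1: x=6 → posterior Gamma(8, 13/3)
obs 2: x=3 → posterior Gamma(11, 16/3)
obs 3: x=3 → posterior Gamma(14, 19/3)
obs 4: x=4 → posterior Gamma(18, 22/3)
obs 5: x=4 → posterior Gamma(22, 25/3)
obs 6: x=0 → posterior Gamma(22, 28/3)
obs 7: x=1 → posterior Gamma(23, 31/3)
obs 8: x=2 → posterior Gamma(25, 34/3)
obs 9: x=3 → posterior Gamma(28, 37/3)
obs 10: x=4 → posterior Gamma(32, 40/3)
obs 11: x=4 → posterior Gamma(36, 43/3)
obs 12: x=1 → posterior Gamma(37, 46/3)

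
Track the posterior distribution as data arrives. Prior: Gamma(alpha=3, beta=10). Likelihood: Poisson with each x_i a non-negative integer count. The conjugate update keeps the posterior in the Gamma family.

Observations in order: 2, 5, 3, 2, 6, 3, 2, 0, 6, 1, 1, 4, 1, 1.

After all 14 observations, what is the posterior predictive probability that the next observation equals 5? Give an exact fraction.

obs 1: x=2 → posterior Gamma(5, 11)
obs 2: x=5 → posterior Gamma(10, 12)
obs 3: x=3 → posterior Gamma(13, 13)
obs 4: x=2 → posterior Gamma(15, 14)
obs 5: x=6 → posterior Gamma(21, 15)
obs 6: x=3 → posterior Gamma(24, 16)
obs 7: x=2 → posterior Gamma(26, 17)
obs 8: x=0 → posterior Gamma(26, 18)
obs 9: x=6 → posterior Gamma(32, 19)
obs 10: x=1 → posterior Gamma(33, 20)
obs 11: x=1 → posterior Gamma(34, 21)
obs 12: x=4 → posterior Gamma(38, 22)
obs 13: x=1 → posterior Gamma(39, 23)
obs 14: x=1 → posterior Gamma(40, 24)

17550225173114726879730379773757967848193760747653283874603008/807793566946316088741610050849573099185363389551639556884765625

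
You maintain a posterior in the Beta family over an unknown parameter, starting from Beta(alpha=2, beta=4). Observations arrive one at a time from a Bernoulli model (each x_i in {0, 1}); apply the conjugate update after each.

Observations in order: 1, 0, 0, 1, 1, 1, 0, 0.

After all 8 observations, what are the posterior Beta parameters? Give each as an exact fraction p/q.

alpha=6, beta=8

obs 1: x=1 → posterior Beta(3, 4)
obs 2: x=0 → posterior Beta(3, 5)
obs 3: x=0 → posterior Beta(3, 6)
obs 4: x=1 → posterior Beta(4, 6)
obs 5: x=1 → posterior Beta(5, 6)
obs 6: x=1 → posterior Beta(6, 6)
obs 7: x=0 → posterior Beta(6, 7)
obs 8: x=0 → posterior Beta(6, 8)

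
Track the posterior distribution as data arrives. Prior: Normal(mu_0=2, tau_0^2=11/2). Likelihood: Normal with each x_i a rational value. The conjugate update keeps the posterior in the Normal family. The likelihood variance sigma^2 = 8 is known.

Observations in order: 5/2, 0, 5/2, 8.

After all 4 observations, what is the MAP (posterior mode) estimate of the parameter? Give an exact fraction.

35/12

obs 1: x=5/2 → posterior Normal(119/54, 88/27)
obs 2: x=0 → posterior Normal(119/76, 44/19)
obs 3: x=5/2 → posterior Normal(87/49, 88/49)
obs 4: x=8 → posterior Normal(35/12, 22/15)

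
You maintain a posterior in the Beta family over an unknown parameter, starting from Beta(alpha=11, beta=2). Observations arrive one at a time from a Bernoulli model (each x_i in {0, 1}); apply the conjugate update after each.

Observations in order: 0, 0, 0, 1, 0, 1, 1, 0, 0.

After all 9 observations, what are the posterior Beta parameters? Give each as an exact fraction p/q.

alpha=14, beta=8

obs 1: x=0 → posterior Beta(11, 3)
obs 2: x=0 → posterior Beta(11, 4)
obs 3: x=0 → posterior Beta(11, 5)
obs 4: x=1 → posterior Beta(12, 5)
obs 5: x=0 → posterior Beta(12, 6)
obs 6: x=1 → posterior Beta(13, 6)
obs 7: x=1 → posterior Beta(14, 6)
obs 8: x=0 → posterior Beta(14, 7)
obs 9: x=0 → posterior Beta(14, 8)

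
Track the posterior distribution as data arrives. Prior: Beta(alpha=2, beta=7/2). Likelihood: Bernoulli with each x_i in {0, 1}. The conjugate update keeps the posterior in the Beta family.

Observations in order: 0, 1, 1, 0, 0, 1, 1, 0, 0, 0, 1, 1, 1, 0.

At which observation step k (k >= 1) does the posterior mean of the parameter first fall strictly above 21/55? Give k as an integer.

obs 1: x=0 → posterior Beta(2, 9/2)
obs 2: x=1 → posterior Beta(3, 9/2)
obs 3: x=1 → posterior Beta(4, 9/2)
obs 4: x=0 → posterior Beta(4, 11/2)
obs 5: x=0 → posterior Beta(4, 13/2)
obs 6: x=1 → posterior Beta(5, 13/2)
obs 7: x=1 → posterior Beta(6, 13/2)
obs 8: x=0 → posterior Beta(6, 15/2)
obs 9: x=0 → posterior Beta(6, 17/2)
obs 10: x=0 → posterior Beta(6, 19/2)
obs 11: x=1 → posterior Beta(7, 19/2)
obs 12: x=1 → posterior Beta(8, 19/2)
obs 13: x=1 → posterior Beta(9, 19/2)
obs 14: x=0 → posterior Beta(9, 21/2)

k = 2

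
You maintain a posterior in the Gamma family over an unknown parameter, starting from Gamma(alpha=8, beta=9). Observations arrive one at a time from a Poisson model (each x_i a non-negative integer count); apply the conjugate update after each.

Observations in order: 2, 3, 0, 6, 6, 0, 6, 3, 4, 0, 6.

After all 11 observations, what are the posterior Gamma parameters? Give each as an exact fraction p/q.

obs 1: x=2 → posterior Gamma(10, 10)
obs 2: x=3 → posterior Gamma(13, 11)
obs 3: x=0 → posterior Gamma(13, 12)
obs 4: x=6 → posterior Gamma(19, 13)
obs 5: x=6 → posterior Gamma(25, 14)
obs 6: x=0 → posterior Gamma(25, 15)
obs 7: x=6 → posterior Gamma(31, 16)
obs 8: x=3 → posterior Gamma(34, 17)
obs 9: x=4 → posterior Gamma(38, 18)
obs 10: x=0 → posterior Gamma(38, 19)
obs 11: x=6 → posterior Gamma(44, 20)

alpha=44, beta=20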